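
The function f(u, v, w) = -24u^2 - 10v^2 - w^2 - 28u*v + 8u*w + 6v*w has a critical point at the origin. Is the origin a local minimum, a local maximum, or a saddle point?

local maximum

The Hessian at the origin is H = [[-48, -28, 8], [-28, -20, 6], [8, 6, -2]].
Row-reducing H symmetrically gives the diagonal entries -48, -11/3, -2/11.
Counting signs: 3 negative.
H is negative definite, so the origin is a strict local maximum.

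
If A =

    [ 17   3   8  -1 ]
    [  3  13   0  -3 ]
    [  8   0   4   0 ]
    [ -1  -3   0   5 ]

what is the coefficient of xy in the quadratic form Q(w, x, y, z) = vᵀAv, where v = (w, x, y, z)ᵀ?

0

The coefficient of xy is A[2,3] + A[3,2] = 2·0 = 0.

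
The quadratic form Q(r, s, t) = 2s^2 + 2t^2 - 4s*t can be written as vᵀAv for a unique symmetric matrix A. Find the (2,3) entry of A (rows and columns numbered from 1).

The coefficient of s·t in Q is -4. For a symmetric A this equals A[2,3] + A[3,2] = 2·A[2,3].
So A[2,3] = -4/2 = -2.

-2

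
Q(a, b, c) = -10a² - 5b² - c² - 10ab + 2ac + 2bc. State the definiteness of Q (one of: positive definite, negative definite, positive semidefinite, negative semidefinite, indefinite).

negative definite

Write A = [[-10, -5, 1], [-5, -5, 1], [1, 1, -1]].
Congruent diagonalization of A (simultaneous row and column reduction) yields pivots -10, -5/2, -4/5.
So there are 3 negative pivots.
Hence Q is negative definite.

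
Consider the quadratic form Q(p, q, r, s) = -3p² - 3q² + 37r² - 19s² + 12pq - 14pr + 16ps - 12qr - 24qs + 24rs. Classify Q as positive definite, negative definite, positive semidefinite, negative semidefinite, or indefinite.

The symmetric matrix is A = [[-3, 6, -7, 8], [6, -3, -6, -12], [-7, -6, 37, 12], [8, -12, 12, -19]].
Symmetric row and column elimination reduces A to a congruent diagonal form with pivots -3, 9, 80/9, 0.
So there are 2 positive, 1 negative, 1 zero pivots.
Hence Q is indefinite.

indefinite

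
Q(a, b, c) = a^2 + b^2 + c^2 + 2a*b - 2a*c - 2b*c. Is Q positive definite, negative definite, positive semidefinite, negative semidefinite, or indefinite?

Write A = [[1, 1, -1], [1, 1, -1], [-1, -1, 1]].
Row-reducing A symmetrically gives the diagonal entries 1, 0, 0.
So there are 1 positive, 2 zero pivots.
Hence Q is positive semidefinite.

positive semidefinite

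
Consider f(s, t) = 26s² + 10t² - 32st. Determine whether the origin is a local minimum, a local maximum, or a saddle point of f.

local minimum

The Hessian at the origin is H = [[52, -32], [-32, 20]].
det H = 52·20 − (-32)² = 16 > 0 and H[1,1] = 52 > 0, so H is positive definite.
Therefore the origin is a local minimum.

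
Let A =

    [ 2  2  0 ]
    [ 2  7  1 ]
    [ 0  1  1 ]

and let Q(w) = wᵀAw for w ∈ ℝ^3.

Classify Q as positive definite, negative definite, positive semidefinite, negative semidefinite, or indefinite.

positive definite

Leading principal minors: Δ_1 = 2, Δ_2 = 10, Δ_3 = 8.
All leading principal minors are positive, so by Sylvester's criterion Q is positive definite.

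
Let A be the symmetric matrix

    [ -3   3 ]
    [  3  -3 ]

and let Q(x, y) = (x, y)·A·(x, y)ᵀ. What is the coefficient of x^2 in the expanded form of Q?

The coefficient of x^2 is the diagonal entry A[1,1] = -3.

-3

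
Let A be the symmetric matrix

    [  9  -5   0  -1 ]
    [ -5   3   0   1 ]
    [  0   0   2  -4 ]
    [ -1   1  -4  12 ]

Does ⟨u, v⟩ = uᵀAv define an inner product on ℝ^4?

yes

Leading principal minors: Δ_1 = 9, Δ_2 = 2, Δ_3 = 4, Δ_4 = 12.
All leading principal minors are positive, so by Sylvester's criterion Q is positive definite.
⟨·,·⟩ is an inner product exactly when A is positive definite.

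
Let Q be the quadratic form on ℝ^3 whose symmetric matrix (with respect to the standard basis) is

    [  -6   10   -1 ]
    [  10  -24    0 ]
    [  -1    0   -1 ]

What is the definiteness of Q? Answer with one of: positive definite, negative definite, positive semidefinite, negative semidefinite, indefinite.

Congruent diagonalization of A (simultaneous row and column reduction) yields pivots -6, -22/3, -5/11.
That gives 3 negative pivots.
Hence Q is negative definite.

negative definite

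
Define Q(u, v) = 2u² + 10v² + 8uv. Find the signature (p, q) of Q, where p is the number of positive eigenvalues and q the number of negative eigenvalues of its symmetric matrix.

Write A = [[2, 4], [4, 10]].
Row-reducing A symmetrically gives the diagonal entries 2, 2.
So there are 2 positive pivots.

(2, 0)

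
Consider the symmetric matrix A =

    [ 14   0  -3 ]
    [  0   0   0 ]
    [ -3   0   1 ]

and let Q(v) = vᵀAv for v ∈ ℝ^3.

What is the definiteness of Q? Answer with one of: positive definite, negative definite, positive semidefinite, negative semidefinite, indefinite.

Applying the same elementary operations to the rows and columns of A produces a congruent diagonal matrix with entries 14, 0, 5/14.
So there are 2 positive, 1 zero pivots.
Hence Q is positive semidefinite.

positive semidefinite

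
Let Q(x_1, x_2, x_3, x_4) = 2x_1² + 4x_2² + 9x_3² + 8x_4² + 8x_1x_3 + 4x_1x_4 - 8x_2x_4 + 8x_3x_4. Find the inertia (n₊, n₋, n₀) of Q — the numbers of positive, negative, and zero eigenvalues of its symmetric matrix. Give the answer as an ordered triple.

Write A = [[2, 0, 4, 2], [0, 4, 0, -4], [4, 0, 9, 4], [2, -4, 4, 8]].
Applying the same elementary operations to the rows and columns of A produces a congruent diagonal matrix with entries 2, 4, 1, 2.
That gives 4 positive pivots.

(4, 0, 0)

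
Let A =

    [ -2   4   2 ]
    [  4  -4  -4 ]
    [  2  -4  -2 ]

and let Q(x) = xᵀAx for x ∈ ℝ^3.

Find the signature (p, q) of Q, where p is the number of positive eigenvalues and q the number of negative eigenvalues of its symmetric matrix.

Symmetric row and column elimination reduces A to a congruent diagonal form with pivots -2, 4, 0.
So there are 1 positive, 1 negative, 1 zero pivots.

(1, 1)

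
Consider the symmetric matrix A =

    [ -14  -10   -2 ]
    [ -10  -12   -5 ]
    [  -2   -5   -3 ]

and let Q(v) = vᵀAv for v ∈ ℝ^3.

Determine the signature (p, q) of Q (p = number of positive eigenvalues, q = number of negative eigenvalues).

Symmetric row and column elimination reduces A to a congruent diagonal form with pivots -14, -34/7, -3/34.
So there are 3 negative pivots.

(0, 3)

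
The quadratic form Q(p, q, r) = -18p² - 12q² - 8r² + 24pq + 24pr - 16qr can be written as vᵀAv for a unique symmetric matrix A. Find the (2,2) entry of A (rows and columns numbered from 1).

-12

The coefficient of q² in Q is -12, and that is exactly A[2,2].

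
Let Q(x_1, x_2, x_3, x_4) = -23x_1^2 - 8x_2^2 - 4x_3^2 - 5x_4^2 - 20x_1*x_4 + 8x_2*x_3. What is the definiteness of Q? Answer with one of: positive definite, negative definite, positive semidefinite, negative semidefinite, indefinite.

The symmetric matrix is A = [[-23, 0, 0, -10], [0, -8, 4, 0], [0, 4, -4, 0], [-10, 0, 0, -5]].
An LDLᵀ factorisation of A has diagonal entries -23, -8, -2, -15/23.
Counting signs: 4 negative.
Hence Q is negative definite.

negative definite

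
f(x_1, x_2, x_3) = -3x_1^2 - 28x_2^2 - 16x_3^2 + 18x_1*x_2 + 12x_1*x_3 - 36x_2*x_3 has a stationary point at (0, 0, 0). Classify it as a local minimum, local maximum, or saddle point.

local maximum

The Hessian at the origin is H = [[-6, 18, 12], [18, -56, -36], [12, -36, -32]].
Applying the same elementary operations to the rows and columns of H produces a congruent diagonal matrix with entries -6, -2, -8.
Counting signs: 3 negative.
H is negative definite, so the origin is a strict local maximum.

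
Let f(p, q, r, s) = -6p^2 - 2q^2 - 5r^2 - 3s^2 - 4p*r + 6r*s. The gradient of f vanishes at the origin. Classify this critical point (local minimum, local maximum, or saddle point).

The Hessian at the origin is H = [[-12, 0, -4, 0], [0, -4, 0, 0], [-4, 0, -10, 6], [0, 0, 6, -6]].
An LDLᵀ factorisation of H has diagonal entries -12, -4, -26/3, -24/13.
So there are 4 negative pivots.
H is negative definite, so the origin is a strict local maximum.

local maximum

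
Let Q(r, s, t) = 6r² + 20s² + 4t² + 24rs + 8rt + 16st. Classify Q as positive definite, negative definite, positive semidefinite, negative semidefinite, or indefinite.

indefinite

The symmetric matrix is A = [[6, 12, 4], [12, 20, 8], [4, 8, 4]].
An LDLᵀ factorisation of A has diagonal entries 6, -4, 4/3.
That gives 2 positive, 1 negative pivots.
Hence Q is indefinite.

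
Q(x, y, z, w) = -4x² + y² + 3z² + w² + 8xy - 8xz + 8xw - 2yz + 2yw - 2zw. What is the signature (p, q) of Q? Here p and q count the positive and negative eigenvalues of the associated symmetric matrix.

The symmetric matrix is A = [[-4, 4, -4, 4], [4, 1, -1, 1], [-4, -1, 3, -1], [4, 1, -1, 1]].
Symmetric row and column elimination reduces A to a congruent diagonal form with pivots -4, 5, 2, 0.
So there are 2 positive, 1 negative, 1 zero pivots.

(2, 1)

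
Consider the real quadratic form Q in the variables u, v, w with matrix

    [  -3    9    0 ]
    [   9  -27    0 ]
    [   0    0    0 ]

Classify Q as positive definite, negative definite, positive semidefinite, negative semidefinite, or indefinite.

negative semidefinite

Symmetric row and column elimination reduces A to a congruent diagonal form with pivots -3, 0, 0.
Counting signs: 1 negative, 2 zero.
Hence Q is negative semidefinite.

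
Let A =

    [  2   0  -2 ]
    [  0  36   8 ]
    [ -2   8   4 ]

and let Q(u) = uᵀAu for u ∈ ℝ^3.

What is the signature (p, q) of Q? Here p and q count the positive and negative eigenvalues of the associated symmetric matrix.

(3, 0)

Applying the same elementary operations to the rows and columns of A produces a congruent diagonal matrix with entries 2, 36, 2/9.
So there are 3 positive pivots.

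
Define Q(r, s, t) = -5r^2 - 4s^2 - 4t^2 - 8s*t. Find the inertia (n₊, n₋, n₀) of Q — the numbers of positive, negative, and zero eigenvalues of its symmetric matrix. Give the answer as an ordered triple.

(0, 2, 1)

The symmetric matrix is A = [[-5, 0, 0], [0, -4, -4], [0, -4, -4]].
Congruent diagonalization of A (simultaneous row and column reduction) yields pivots -5, -4, 0.
That gives 2 negative, 1 zero pivots.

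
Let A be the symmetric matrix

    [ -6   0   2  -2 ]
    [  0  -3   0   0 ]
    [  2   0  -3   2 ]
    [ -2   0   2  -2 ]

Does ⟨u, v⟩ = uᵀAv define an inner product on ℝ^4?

no

Row-reducing A symmetrically gives the diagonal entries -6, -3, -7/3, -4/7.
So there are 4 negative pivots.
Hence Q is negative definite.
⟨·,·⟩ is an inner product exactly when A is positive definite.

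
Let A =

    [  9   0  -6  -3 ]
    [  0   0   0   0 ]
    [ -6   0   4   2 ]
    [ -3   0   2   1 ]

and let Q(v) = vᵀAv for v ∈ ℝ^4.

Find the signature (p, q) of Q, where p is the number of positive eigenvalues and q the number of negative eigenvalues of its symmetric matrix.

(1, 0)

Symmetric row and column elimination reduces A to a congruent diagonal form with pivots 9, 0, 0, 0.
Counting signs: 1 positive, 3 zero.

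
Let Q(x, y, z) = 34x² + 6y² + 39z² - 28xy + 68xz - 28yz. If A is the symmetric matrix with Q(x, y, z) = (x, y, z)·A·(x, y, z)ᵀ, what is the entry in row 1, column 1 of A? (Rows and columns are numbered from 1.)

The coefficient of x² in Q is 34, and that is exactly A[1,1].

34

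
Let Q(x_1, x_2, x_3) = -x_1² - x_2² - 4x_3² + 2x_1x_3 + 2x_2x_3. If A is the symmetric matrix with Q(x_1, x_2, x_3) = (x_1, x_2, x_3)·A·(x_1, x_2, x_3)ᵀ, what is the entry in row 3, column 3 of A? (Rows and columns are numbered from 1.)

-4

The coefficient of x_3² in Q is -4, and that is exactly A[3,3].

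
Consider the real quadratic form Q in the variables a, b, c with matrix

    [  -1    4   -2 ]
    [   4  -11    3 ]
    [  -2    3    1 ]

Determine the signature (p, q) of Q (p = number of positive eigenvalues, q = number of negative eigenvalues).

Row-reducing A symmetrically gives the diagonal entries -1, 5, 0.
So there are 1 positive, 1 negative, 1 zero pivots.

(1, 1)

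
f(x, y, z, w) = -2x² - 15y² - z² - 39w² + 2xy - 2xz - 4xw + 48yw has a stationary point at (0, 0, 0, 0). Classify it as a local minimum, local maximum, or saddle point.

The Hessian at the origin is H = [[-4, 2, -2, -4], [2, -30, 0, 48], [-2, 0, -2, 0], [-4, 48, 0, -78]].
Applying the same elementary operations to the rows and columns of H produces a congruent diagonal matrix with entries -4, -29, -28/29, -6/7.
So there are 4 negative pivots.
H is negative definite, so the origin is a strict local maximum.

local maximum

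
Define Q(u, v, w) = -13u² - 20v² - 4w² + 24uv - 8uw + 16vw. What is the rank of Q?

Write A = [[-13, 12, -4], [12, -20, 8], [-4, 8, -4]].
Symmetric row and column elimination reduces A to a congruent diagonal form with pivots -13, -116/13, -20/29.
So there are 3 negative pivots.
The rank is the number of nonzero pivots: 3.

3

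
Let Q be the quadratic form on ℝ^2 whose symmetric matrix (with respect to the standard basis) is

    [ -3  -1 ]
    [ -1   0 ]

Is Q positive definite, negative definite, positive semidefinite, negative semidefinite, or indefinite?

indefinite

For the 2×2 matrix [[-3, -1], [-1, 0]]: det = -3·0 − (-1)² = -1, trace = -3.
det < 0 so the eigenvalues have opposite signs; the form is indefinite.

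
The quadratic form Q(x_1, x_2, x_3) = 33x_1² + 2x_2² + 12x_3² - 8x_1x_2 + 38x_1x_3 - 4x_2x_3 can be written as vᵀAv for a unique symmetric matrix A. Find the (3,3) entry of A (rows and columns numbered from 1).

12

The coefficient of x_3² in Q is 12, and that is exactly A[3,3].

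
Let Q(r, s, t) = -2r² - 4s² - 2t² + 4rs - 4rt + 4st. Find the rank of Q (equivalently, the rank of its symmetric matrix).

2

The symmetric matrix is A = [[-2, 2, -2], [2, -4, 2], [-2, 2, -2]].
Symmetric row and column elimination reduces A to a congruent diagonal form with pivots -2, -2, 0.
Counting signs: 2 negative, 1 zero.
The rank is the number of nonzero pivots: 2.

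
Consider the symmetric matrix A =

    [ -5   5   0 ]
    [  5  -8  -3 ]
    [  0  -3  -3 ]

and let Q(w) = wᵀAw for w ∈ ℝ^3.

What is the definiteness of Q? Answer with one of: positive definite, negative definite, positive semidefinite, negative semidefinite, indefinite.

Applying the same elementary operations to the rows and columns of A produces a congruent diagonal matrix with entries -5, -3, 0.
That gives 2 negative, 1 zero pivots.
Hence Q is negative semidefinite.

negative semidefinite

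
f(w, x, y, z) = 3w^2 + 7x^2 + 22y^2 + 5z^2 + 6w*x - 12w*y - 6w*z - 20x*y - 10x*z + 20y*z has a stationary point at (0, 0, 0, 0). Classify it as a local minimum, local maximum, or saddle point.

The Hessian at the origin is H = [[6, 6, -12, -6], [6, 14, -20, -10], [-12, -20, 44, 20], [-6, -10, 20, 10]].
Symmetric row and column elimination reduces H to a congruent diagonal form with pivots 6, 8, 12, 2/3.
So there are 4 positive pivots.
H is positive definite, so the origin is a strict local minimum.

local minimum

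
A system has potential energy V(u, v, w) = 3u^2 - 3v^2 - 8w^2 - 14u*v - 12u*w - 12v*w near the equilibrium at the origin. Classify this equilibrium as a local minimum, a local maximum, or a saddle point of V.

saddle point

The Hessian at the origin is H = [[6, -14, -12], [-14, -6, -12], [-12, -12, -16]].
An LDLᵀ factorisation of H has diagonal entries 6, -116/3, 40/29.
Counting signs: 2 positive, 1 negative.
H is indefinite, so the origin is a saddle point.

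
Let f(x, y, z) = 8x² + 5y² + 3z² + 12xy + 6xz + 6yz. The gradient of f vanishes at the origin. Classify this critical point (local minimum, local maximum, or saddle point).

The Hessian at the origin is H = [[16, 12, 6], [12, 10, 6], [6, 6, 6]].
Symmetric row and column elimination reduces H to a congruent diagonal form with pivots 16, 1, 3/2.
That gives 3 positive pivots.
H is positive definite, so the origin is a strict local minimum.

local minimum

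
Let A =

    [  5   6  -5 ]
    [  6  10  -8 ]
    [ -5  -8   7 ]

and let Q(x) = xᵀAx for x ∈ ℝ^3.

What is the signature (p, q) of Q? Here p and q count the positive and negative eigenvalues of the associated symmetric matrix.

Applying the same elementary operations to the rows and columns of A produces a congruent diagonal matrix with entries 5, 14/5, 4/7.
Counting signs: 3 positive.

(3, 0)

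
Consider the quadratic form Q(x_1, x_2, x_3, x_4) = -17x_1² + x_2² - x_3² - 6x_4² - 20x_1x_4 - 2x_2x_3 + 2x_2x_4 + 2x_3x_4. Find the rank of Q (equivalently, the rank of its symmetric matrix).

Write A = [[-17, 0, 0, -10], [0, 1, -1, 1], [0, -1, -1, 1], [-10, 1, 1, -6]].
Symmetric row and column elimination reduces A to a congruent diagonal form with pivots -17, 1, -2, 15/17.
Counting signs: 2 positive, 2 negative.
The rank is the number of nonzero pivots: 4.

4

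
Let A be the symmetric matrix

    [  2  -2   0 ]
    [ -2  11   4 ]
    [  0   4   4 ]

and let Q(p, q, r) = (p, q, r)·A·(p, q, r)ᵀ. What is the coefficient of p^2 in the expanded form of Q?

2

The coefficient of p^2 is the diagonal entry A[1,1] = 2.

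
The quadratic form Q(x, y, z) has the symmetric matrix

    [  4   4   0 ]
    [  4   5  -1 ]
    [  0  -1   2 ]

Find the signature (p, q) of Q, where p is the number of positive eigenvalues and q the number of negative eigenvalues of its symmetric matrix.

(3, 0)

Row-reducing A symmetrically gives the diagonal entries 4, 1, 1.
That gives 3 positive pivots.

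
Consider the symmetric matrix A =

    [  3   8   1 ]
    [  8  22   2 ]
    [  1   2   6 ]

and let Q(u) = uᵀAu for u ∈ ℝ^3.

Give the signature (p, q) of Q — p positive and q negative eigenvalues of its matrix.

(3, 0)

Applying the same elementary operations to the rows and columns of A produces a congruent diagonal matrix with entries 3, 2/3, 5.
That gives 3 positive pivots.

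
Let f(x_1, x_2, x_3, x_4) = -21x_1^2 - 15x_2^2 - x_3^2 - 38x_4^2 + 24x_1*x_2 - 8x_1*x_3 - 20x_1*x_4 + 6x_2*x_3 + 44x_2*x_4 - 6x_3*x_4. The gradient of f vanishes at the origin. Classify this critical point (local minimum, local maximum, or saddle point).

local maximum

The Hessian at the origin is H = [[-42, 24, -8, -20], [24, -30, 6, 44], [-8, 6, -2, -6], [-20, 44, -6, -76]].
An LDLᵀ factorisation of H has diagonal entries -42, -114/7, -20/57, -1/15.
That gives 4 negative pivots.
H is negative definite, so the origin is a strict local maximum.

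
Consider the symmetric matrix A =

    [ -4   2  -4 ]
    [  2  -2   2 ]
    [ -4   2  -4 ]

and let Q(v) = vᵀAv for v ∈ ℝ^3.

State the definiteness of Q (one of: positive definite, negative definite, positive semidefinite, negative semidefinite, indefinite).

negative semidefinite

Row-reducing A symmetrically gives the diagonal entries -4, -1, 0.
That gives 2 negative, 1 zero pivots.
Hence Q is negative semidefinite.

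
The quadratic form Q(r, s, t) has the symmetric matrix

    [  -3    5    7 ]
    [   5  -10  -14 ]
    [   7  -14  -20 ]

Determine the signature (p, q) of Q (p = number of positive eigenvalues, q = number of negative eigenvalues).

(0, 3)

An LDLᵀ factorisation of A has diagonal entries -3, -5/3, -2/5.
Counting signs: 3 negative.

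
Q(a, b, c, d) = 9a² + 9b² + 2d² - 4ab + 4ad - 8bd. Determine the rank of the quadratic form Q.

3

The symmetric matrix is A = [[9, -2, 0, 2], [-2, 9, 0, -4], [0, 0, 0, 0], [2, -4, 0, 2]].
Symmetric row and column elimination reduces A to a congruent diagonal form with pivots 9, 77/9, 0, 6/77.
That gives 3 positive, 1 zero pivots.
The rank is the number of nonzero pivots: 3.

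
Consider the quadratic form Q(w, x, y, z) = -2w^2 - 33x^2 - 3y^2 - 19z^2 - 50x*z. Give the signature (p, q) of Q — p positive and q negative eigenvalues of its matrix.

Write A = [[-2, 0, 0, 0], [0, -33, 0, -25], [0, 0, -3, 0], [0, -25, 0, -19]].
Applying the same elementary operations to the rows and columns of A produces a congruent diagonal matrix with entries -2, -33, -3, -2/33.
Counting signs: 4 negative.

(0, 4)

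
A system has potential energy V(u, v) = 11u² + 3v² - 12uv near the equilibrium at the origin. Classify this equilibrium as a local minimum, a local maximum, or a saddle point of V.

The Hessian at the origin is H = [[22, -12], [-12, 6]].
det H = 22·6 − (-12)² = -12 < 0, so H is indefinite.
Therefore the origin is a saddle point.

saddle point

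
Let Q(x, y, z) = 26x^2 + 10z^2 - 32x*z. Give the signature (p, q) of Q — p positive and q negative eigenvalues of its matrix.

(2, 0)

The associated matrix is A = [[26, 0, -16], [0, 0, 0], [-16, 0, 10]].
Row-reducing A symmetrically gives the diagonal entries 26, 0, 2/13.
That gives 2 positive, 1 zero pivots.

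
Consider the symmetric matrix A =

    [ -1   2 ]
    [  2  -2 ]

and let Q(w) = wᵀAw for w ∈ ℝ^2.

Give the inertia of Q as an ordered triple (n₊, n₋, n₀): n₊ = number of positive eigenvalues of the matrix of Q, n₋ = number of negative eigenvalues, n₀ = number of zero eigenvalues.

(1, 1, 0)

Congruent diagonalization of A (simultaneous row and column reduction) yields pivots -1, 2.
So there are 1 positive, 1 negative pivots.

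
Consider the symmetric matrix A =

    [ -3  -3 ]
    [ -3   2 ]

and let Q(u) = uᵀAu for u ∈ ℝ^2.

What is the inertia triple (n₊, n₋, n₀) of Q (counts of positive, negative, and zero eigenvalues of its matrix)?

Applying the same elementary operations to the rows and columns of A produces a congruent diagonal matrix with entries -3, 5.
So there are 1 positive, 1 negative pivots.

(1, 1, 0)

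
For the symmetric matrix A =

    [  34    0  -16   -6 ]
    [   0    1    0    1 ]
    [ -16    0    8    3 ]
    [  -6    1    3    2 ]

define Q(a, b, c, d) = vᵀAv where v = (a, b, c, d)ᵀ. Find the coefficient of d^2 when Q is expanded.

2

The coefficient of d^2 is the diagonal entry A[4,4] = 2.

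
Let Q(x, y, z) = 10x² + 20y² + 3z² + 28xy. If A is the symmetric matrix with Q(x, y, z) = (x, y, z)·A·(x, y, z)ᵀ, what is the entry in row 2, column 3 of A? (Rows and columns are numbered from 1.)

The coefficient of y·z in Q is 0. For a symmetric A this equals A[2,3] + A[3,2] = 2·A[2,3].
So A[2,3] = 0/2 = 0.

0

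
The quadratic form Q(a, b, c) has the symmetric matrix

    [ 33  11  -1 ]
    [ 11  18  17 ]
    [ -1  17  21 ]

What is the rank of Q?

3

Applying the same elementary operations to the rows and columns of A produces a congruent diagonal matrix with entries 33, 43/3, 4/473.
Counting signs: 3 positive.
The rank is the number of nonzero pivots: 3.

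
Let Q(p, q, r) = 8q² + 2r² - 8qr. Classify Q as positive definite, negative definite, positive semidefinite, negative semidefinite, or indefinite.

The associated matrix is A = [[0, 0, 0], [0, 8, -4], [0, -4, 2]].
Symmetric row and column elimination reduces A to a congruent diagonal form with pivots 0, 8, 0.
That gives 1 positive, 2 zero pivots.
Hence Q is positive semidefinite.

positive semidefinite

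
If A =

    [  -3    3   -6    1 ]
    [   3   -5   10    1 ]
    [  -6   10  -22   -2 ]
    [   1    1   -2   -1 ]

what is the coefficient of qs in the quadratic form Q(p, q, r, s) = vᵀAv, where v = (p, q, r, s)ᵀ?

2

The coefficient of qs is A[2,4] + A[4,2] = 2·1 = 2.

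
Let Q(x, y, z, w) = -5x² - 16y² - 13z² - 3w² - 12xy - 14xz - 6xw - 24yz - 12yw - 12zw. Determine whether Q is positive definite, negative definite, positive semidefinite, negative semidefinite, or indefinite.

The symmetric matrix of Q is A = [[-5, -6, -7, -3], [-6, -16, -12, -6], [-7, -12, -13, -6], [-3, -6, -6, -3]].
Leading principal minors: Δ_1 = -5, Δ_2 = 44, Δ_3 = -76, Δ_4 = 12.
The signs alternate starting with Δ_1 < 0, so by Sylvester's criterion Q is negative definite.

negative definite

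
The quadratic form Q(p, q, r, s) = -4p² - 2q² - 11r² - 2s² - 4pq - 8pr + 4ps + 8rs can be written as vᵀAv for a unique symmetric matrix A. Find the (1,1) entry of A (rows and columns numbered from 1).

The coefficient of p² in Q is -4, and that is exactly A[1,1].

-4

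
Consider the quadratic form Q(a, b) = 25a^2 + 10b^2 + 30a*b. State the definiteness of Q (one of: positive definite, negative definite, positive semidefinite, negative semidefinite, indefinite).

The associated matrix is A = [[25, 15], [15, 10]].
Row-reducing A symmetrically gives the diagonal entries 25, 1.
So there are 2 positive pivots.
Hence Q is positive definite.

positive definite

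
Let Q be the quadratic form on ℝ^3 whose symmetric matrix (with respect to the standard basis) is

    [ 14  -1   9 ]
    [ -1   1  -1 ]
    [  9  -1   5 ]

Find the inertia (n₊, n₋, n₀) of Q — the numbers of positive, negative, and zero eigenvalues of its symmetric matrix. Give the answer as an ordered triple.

Row-reducing A symmetrically gives the diagonal entries 14, 13/14, -12/13.
That gives 2 positive, 1 negative pivots.

(2, 1, 0)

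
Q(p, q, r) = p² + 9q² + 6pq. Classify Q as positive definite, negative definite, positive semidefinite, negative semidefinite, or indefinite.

The symmetric matrix is A = [[1, 3, 0], [3, 9, 0], [0, 0, 0]].
Symmetric row and column elimination reduces A to a congruent diagonal form with pivots 1, 0, 0.
Counting signs: 1 positive, 2 zero.
Hence Q is positive semidefinite.

positive semidefinite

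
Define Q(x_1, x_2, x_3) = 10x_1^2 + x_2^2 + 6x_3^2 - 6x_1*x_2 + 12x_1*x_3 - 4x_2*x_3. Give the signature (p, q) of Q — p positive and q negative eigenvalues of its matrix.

(3, 0)

Write A = [[10, -3, 6], [-3, 1, -2], [6, -2, 6]].
Row-reducing A symmetrically gives the diagonal entries 10, 1/10, 2.
So there are 3 positive pivots.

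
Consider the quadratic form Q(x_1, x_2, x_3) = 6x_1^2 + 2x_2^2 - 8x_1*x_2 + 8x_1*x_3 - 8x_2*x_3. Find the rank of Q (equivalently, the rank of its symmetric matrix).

2

The associated matrix is A = [[6, -4, 4], [-4, 2, -4], [4, -4, 0]].
Congruent diagonalization of A (simultaneous row and column reduction) yields pivots 6, -2/3, 0.
So there are 1 positive, 1 negative, 1 zero pivots.
The rank is the number of nonzero pivots: 2.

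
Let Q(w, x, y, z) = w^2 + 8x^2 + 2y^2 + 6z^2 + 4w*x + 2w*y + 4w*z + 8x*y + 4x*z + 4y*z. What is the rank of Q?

The symmetric matrix is A = [[1, 2, 1, 2], [2, 8, 4, 2], [1, 4, 2, 2], [2, 2, 2, 6]].
Row reduction of A gives 4 nonzero rows, so rank A = 4.

4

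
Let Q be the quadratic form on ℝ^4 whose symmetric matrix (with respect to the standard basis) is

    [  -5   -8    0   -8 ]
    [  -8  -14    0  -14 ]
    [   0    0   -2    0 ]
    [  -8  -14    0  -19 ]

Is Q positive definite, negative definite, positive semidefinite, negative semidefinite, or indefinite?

Leading principal minors: Δ_1 = -5, Δ_2 = 6, Δ_3 = -12, Δ_4 = 60.
The signs alternate starting with Δ_1 < 0, so by Sylvester's criterion Q is negative definite.

negative definite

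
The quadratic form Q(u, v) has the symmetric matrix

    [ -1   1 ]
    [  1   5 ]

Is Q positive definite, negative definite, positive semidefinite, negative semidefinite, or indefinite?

Applying the same elementary operations to the rows and columns of A produces a congruent diagonal matrix with entries -1, 6.
So there are 1 positive, 1 negative pivots.
Hence Q is indefinite.

indefinite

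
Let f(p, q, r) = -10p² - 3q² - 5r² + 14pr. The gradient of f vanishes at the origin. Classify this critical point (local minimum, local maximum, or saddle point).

local maximum

The Hessian at the origin is H = [[-20, 0, 14], [0, -6, 0], [14, 0, -10]].
Applying the same elementary operations to the rows and columns of H produces a congruent diagonal matrix with entries -20, -6, -1/5.
So there are 3 negative pivots.
H is negative definite, so the origin is a strict local maximum.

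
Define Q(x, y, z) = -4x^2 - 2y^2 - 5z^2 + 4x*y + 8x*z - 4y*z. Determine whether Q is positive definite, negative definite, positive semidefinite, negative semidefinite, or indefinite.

negative definite

The symmetric matrix is A = [[-4, 2, 4], [2, -2, -2], [4, -2, -5]].
Congruent diagonalization of A (simultaneous row and column reduction) yields pivots -4, -1, -1.
Counting signs: 3 negative.
Hence Q is negative definite.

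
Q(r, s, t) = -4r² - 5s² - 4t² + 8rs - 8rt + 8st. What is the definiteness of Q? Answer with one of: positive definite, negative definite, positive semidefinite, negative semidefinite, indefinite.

negative semidefinite

The symmetric matrix is A = [[-4, 4, -4], [4, -5, 4], [-4, 4, -4]].
Congruent diagonalization of A (simultaneous row and column reduction) yields pivots -4, -1, 0.
So there are 2 negative, 1 zero pivots.
Hence Q is negative semidefinite.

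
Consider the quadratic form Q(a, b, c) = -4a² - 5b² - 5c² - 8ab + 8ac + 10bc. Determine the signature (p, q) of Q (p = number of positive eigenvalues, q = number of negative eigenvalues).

(0, 2)

The associated matrix is A = [[-4, -4, 4], [-4, -5, 5], [4, 5, -5]].
Applying the same elementary operations to the rows and columns of A produces a congruent diagonal matrix with entries -4, -1, 0.
That gives 2 negative, 1 zero pivots.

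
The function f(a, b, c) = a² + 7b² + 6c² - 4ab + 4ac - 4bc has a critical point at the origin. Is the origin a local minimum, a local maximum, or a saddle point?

local minimum

The Hessian at the origin is H = [[2, -4, 4], [-4, 14, -4], [4, -4, 12]].
Congruent diagonalization of H (simultaneous row and column reduction) yields pivots 2, 6, 4/3.
Counting signs: 3 positive.
H is positive definite, so the origin is a strict local minimum.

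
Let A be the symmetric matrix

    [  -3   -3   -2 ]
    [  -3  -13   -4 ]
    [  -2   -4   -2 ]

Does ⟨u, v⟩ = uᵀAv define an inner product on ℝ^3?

Row-reducing A symmetrically gives the diagonal entries -3, -10, -4/15.
So there are 3 negative pivots.
Hence Q is negative definite.
⟨·,·⟩ is an inner product exactly when A is positive definite.

no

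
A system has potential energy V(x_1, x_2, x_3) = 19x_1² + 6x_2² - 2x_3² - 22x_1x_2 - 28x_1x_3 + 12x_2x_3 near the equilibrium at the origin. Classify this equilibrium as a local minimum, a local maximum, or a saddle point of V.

saddle point

The Hessian at the origin is H = [[38, -22, -28], [-22, 12, 12], [-28, 12, -4]].
An LDLᵀ factorisation of H has diagonal entries 38, -14/19, -4/7.
That gives 1 positive, 2 negative pivots.
H is indefinite, so the origin is a saddle point.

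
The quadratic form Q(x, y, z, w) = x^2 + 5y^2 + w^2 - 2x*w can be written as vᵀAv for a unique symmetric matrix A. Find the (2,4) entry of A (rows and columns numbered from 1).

0

The coefficient of y·w in Q is 0. For a symmetric A this equals A[2,4] + A[4,2] = 2·A[2,4].
So A[2,4] = 0/2 = 0.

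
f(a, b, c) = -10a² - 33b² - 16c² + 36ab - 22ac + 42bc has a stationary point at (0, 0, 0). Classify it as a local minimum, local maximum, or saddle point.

local maximum

The Hessian at the origin is H = [[-20, 36, -22], [36, -66, 42], [-22, 42, -32]].
Symmetric row and column elimination reduces H to a congruent diagonal form with pivots -20, -6/5, -3.
That gives 3 negative pivots.
H is negative definite, so the origin is a strict local maximum.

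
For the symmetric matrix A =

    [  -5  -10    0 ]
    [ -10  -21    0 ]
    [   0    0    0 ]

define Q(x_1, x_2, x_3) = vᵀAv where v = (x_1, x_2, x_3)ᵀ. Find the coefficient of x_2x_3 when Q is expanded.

0

The coefficient of x_2x_3 is A[2,3] + A[3,2] = 2·0 = 0.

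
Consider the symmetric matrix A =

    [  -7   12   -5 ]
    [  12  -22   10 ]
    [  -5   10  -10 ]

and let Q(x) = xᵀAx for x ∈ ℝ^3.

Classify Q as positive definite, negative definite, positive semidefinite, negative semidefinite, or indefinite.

Symmetric row and column elimination reduces A to a congruent diagonal form with pivots -7, -10/7, -5.
So there are 3 negative pivots.
Hence Q is negative definite.

negative definite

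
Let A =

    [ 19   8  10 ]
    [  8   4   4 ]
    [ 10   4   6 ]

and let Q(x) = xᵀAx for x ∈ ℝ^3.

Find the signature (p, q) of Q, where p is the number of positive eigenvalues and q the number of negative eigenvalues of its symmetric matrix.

Symmetric row and column elimination reduces A to a congruent diagonal form with pivots 19, 12/19, 2/3.
So there are 3 positive pivots.

(3, 0)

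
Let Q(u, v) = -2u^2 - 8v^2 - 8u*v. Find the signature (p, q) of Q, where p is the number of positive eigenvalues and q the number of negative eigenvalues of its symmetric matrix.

Write A = [[-2, -4], [-4, -8]].
Symmetric row and column elimination reduces A to a congruent diagonal form with pivots -2, 0.
Counting signs: 1 negative, 1 zero.

(0, 1)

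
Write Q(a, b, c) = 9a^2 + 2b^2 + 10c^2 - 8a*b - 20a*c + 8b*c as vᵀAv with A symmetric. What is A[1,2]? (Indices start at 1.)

The coefficient of a·b in Q is -8. For a symmetric A this equals A[1,2] + A[2,1] = 2·A[1,2].
So A[1,2] = -8/2 = -4.

-4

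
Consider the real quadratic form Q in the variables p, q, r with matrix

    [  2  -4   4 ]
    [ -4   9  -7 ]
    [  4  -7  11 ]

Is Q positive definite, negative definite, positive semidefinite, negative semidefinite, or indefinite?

positive definite

Congruent diagonalization of A (simultaneous row and column reduction) yields pivots 2, 1, 2.
That gives 3 positive pivots.
Hence Q is positive definite.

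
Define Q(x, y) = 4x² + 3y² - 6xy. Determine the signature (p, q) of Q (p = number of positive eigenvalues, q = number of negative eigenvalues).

The symmetric matrix is A = [[4, -3], [-3, 3]].
Congruent diagonalization of A (simultaneous row and column reduction) yields pivots 4, 3/4.
That gives 2 positive pivots.

(2, 0)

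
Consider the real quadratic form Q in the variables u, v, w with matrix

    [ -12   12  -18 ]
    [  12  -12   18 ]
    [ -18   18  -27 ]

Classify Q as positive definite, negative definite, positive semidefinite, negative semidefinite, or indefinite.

negative semidefinite

Row-reducing A symmetrically gives the diagonal entries -12, 0, 0.
Counting signs: 1 negative, 2 zero.
Hence Q is negative semidefinite.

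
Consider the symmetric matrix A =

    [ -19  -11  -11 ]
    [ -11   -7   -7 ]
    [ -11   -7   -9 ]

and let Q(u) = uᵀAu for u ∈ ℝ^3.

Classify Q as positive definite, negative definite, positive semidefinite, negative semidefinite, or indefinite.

Leading principal minors: Δ_1 = -19, Δ_2 = 12, Δ_3 = -24.
The signs alternate starting with Δ_1 < 0, so by Sylvester's criterion Q is negative definite.

negative definite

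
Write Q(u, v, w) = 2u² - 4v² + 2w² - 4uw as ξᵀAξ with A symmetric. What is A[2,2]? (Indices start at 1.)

-4

The coefficient of v² in Q is -4, and that is exactly A[2,2].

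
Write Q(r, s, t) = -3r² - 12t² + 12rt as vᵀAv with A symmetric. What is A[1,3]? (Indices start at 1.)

6

The coefficient of r·t in Q is 12. For a symmetric A this equals A[1,3] + A[3,1] = 2·A[1,3].
So A[1,3] = 12/2 = 6.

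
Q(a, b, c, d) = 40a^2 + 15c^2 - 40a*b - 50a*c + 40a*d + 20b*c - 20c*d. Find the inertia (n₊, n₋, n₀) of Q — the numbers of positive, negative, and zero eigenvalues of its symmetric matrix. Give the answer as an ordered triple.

(1, 1, 2)

The associated matrix is A = [[40, -20, -25, 20], [-20, 0, 10, 0], [-25, 10, 15, -10], [20, 0, -10, 0]].
Congruent diagonalization of A (simultaneous row and column reduction) yields pivots 40, -10, 0, 0.
So there are 1 positive, 1 negative, 2 zero pivots.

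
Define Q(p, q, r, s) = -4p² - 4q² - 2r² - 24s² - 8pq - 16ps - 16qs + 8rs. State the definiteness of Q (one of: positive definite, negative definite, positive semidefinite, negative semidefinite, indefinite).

The symmetric matrix is A = [[-4, -4, 0, -8], [-4, -4, 0, -8], [0, 0, -2, 4], [-8, -8, 4, -24]].
Row-reducing A symmetrically gives the diagonal entries -4, 0, -2, 0.
So there are 2 negative, 2 zero pivots.
Hence Q is negative semidefinite.

negative semidefinite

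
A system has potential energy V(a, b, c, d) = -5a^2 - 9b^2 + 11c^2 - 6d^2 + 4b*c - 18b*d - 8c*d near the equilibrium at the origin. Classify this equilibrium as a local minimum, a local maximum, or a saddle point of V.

The Hessian at the origin is H = [[-10, 0, 0, 0], [0, -18, 4, -18], [0, 4, 22, -8], [0, -18, -8, -12]].
Symmetric row and column elimination reduces H to a congruent diagonal form with pivots -10, -18, 206/9, -30/103.
That gives 1 positive, 3 negative pivots.
H is indefinite, so the origin is a saddle point.

saddle point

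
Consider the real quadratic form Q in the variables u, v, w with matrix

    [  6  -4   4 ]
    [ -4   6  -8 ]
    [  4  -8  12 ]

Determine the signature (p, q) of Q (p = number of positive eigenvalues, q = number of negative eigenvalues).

An LDLᵀ factorisation of A has diagonal entries 6, 10/3, 4/5.
That gives 3 positive pivots.

(3, 0)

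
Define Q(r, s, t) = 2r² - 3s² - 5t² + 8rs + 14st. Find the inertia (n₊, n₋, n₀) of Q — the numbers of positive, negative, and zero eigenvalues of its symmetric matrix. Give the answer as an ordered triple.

(1, 2, 0)

The symmetric matrix is A = [[2, 4, 0], [4, -3, 7], [0, 7, -5]].
Applying the same elementary operations to the rows and columns of A produces a congruent diagonal matrix with entries 2, -11, -6/11.
Counting signs: 1 positive, 2 negative.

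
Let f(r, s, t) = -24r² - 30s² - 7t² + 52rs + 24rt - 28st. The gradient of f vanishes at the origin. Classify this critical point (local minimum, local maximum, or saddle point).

The Hessian at the origin is H = [[-48, 52, 24], [52, -60, -28], [24, -28, -14]].
Applying the same elementary operations to the rows and columns of H produces a congruent diagonal matrix with entries -48, -11/3, -10/11.
That gives 3 negative pivots.
H is negative definite, so the origin is a strict local maximum.

local maximum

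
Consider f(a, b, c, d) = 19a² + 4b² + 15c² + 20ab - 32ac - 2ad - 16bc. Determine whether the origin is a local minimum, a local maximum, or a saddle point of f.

saddle point

The Hessian at the origin is H = [[38, 20, -32, -2], [20, 8, -16, 0], [-32, -16, 30, 0], [-2, 0, 0, 0]].
Symmetric row and column elimination reduces H to a congruent diagonal form with pivots 38, -48/19, 10/3, -1/5.
So there are 2 positive, 2 negative pivots.
H is indefinite, so the origin is a saddle point.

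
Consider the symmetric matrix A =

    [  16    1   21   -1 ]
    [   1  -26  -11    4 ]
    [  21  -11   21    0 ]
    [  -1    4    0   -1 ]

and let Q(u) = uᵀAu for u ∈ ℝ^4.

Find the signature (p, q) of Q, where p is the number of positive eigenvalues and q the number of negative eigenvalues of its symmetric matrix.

(2, 2)

Applying the same elementary operations to the rows and columns of A produces a congruent diagonal matrix with entries 16, -417/16, -311/417, 20/311.
Counting signs: 2 positive, 2 negative.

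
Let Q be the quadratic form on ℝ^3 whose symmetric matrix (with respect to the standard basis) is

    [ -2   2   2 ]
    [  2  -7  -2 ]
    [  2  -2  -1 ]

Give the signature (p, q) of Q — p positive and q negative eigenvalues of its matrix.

(1, 2)

Congruent diagonalization of A (simultaneous row and column reduction) yields pivots -2, -5, 1.
Counting signs: 1 positive, 2 negative.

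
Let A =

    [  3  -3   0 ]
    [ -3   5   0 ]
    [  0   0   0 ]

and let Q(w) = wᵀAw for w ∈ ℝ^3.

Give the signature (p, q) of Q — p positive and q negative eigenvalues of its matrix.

Symmetric row and column elimination reduces A to a congruent diagonal form with pivots 3, 2, 0.
So there are 2 positive, 1 zero pivots.

(2, 0)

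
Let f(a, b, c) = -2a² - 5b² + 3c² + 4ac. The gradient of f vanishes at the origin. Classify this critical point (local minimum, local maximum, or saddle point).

The Hessian at the origin is H = [[-4, 0, 4], [0, -10, 0], [4, 0, 6]].
Applying the same elementary operations to the rows and columns of H produces a congruent diagonal matrix with entries -4, -10, 10.
So there are 1 positive, 2 negative pivots.
H is indefinite, so the origin is a saddle point.

saddle point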